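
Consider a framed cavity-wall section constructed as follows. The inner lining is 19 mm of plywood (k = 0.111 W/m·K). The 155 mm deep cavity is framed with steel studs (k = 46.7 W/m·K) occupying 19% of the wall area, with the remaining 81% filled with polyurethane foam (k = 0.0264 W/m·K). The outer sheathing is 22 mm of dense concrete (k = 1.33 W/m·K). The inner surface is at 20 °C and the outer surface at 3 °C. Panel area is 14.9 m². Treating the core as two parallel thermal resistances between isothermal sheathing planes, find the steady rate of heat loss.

Sheathing layers in series; stud and cavity paths in parallel between them.
R_inner = 0.019/(0.111×14.9) = 0.01149 K/W
R_stud  = 0.155/(46.7×0.19×14.9) = 0.001172 K/W
R_cav   = 0.155/(0.0264×0.81×14.9) = 0.4865 K/W
1/R_core = 1/R_stud + 1/R_cav → R_core = 0.00117 K/W
R_outer = 0.022/(1.33×14.9) = 0.00111 K/W
R_total = 0.01377 K/W
Q = ΔT/R_total = 17/0.01377

Q ≈ 1230 W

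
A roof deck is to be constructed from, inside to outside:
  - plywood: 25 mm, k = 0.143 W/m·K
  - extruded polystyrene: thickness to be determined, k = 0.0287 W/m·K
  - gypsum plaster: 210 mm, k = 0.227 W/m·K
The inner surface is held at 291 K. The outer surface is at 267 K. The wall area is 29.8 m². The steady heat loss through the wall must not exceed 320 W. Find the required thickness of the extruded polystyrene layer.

L ≈ 32.6 mm

Thermal resistances in series:
R_plywood = L/(kA) = 0.025/(0.143×29.8) = 0.005867 K/W
R_gypsum plaster = L/(kA) = 0.21/(0.227×29.8) = 0.03104 K/W
Sum of the known resistances R_other = 0.03691 K/W
Required total resistance R_tot = ΔT/Q_allow = 24/320 = 0.075 K/W
R_extruded polystyrene = R_tot − R_other = 0.03809 K/W
L = R·k·A = 0.03809×0.0287×29.8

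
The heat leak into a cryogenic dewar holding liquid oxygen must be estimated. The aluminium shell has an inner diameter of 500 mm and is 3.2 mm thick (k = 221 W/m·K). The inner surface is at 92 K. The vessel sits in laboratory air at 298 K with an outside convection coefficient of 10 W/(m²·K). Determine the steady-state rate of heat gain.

Radial (spherical) resistances in series:
R_aluminium shell = (1/0.25 − 1/0.2532)/(4π×221) = 1.82×10^-5 K/W
R_outer film = 1/(h·4πr_o²) = 1/(10×4π×0.2532²) = 0.1241 K/W
R_total = 0.1241 K/W
Q = ΔT/R_total = 206/0.1241

Q ≈ 1660 W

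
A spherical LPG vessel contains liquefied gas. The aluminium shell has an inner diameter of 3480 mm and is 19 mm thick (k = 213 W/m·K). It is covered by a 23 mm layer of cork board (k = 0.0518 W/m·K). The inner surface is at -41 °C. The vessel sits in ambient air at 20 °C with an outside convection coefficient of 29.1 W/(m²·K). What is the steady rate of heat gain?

Spherical conduction: R = (1/r_in − 1/r_out)/(4πk) per layer; series-sum.
R_aluminium shell = (1/1.74 − 1/1.759)/(4π×213) = 2.319×10^-6 K/W
R_cork board = (1/1.759 − 1/1.782)/(4π×0.0518) = 0.01127 K/W
R_outer film = 1/(h·4πr_o²) = 1/(29.1×4π×1.782²) = 8.612×10^-4 K/W
R_total = 0.01214 K/W
Q = ΔT/R_total = 61/0.01214

Q ≈ 5030 W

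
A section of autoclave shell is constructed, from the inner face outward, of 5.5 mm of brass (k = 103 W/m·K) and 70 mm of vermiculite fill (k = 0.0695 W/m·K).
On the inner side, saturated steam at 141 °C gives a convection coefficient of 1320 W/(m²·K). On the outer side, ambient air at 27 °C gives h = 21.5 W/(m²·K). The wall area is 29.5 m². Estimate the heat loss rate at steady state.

Q ≈ 3190 W

Series thermal resistances:
R_inner film = 1/(h_i·A) = 1/(1320×29.5) = 2.568×10^-5 K/W
R_brass = L/(kA) = 0.0055/(103×29.5) = 1.81×10^-6 K/W
R_vermiculite fill = L/(kA) = 0.07/(0.0695×29.5) = 0.03414 K/W
R_outer film = 1/(h_o·A) = 1/(21.5×29.5) = 0.001577 K/W
R_total = 0.03575 K/W
Q = ΔT / R_total = 114 / 0.03575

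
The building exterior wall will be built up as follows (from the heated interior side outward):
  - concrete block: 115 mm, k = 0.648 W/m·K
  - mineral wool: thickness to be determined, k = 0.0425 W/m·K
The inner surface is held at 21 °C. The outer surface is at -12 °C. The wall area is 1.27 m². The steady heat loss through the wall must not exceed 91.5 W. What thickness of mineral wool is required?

Using the resistance-network approach (series):
R_concrete block = L/(kA) = 0.115/(0.648×1.27) = 0.1397 K/W
Sum of the known resistances R_other = 0.1397 K/W
Required total resistance R_tot = ΔT/Q_allow = 33/91.5 = 0.3607 K/W
R_mineral wool = R_tot − R_other = 0.2209 K/W
L = R·k·A = 0.2209×0.0425×1.27

L ≈ 11.9 mm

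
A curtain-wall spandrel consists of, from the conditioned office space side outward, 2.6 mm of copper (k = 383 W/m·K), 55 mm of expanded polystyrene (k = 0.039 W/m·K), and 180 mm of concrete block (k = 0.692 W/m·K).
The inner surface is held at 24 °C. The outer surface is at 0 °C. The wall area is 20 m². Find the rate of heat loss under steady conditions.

Q ≈ 287 W

Using the resistance-network approach (series):
R_copper = L/(kA) = 0.0026/(383×20) = 3.394×10^-7 K/W
R_expanded polystyrene = L/(kA) = 0.055/(0.039×20) = 0.07051 K/W
R_concrete block = L/(kA) = 0.18/(0.692×20) = 0.01301 K/W
R_total = 0.08352 K/W
Q = ΔT / R_total = 24 / 0.08352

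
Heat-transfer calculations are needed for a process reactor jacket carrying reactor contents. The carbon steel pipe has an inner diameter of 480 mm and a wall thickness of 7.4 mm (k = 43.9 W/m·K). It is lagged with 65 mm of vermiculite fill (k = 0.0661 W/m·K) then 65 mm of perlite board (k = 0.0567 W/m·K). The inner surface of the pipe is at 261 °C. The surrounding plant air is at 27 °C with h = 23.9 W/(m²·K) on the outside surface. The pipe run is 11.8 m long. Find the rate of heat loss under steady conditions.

Q ≈ 2490 W

Treating each annulus and film as a series resistance:
R_carbon steel pipe wall = ln(247.4/240)/(2π×43.9×11.8) = 9.33×10^-6 K/W
R_vermiculite fill = ln(312.4/247.4)/(2π×0.0661×11.8) = 0.0476 K/W
R_perlite board = ln(377.4/312.4)/(2π×0.0567×11.8) = 0.04496 K/W
R_outer film = 1/(h_o·2πr_oL) = 1/(23.9×2π×0.3774×11.8) = 0.001495 K/W
R_total = 0.09407 K/W
Q = ΔT/R_total = 234/0.09407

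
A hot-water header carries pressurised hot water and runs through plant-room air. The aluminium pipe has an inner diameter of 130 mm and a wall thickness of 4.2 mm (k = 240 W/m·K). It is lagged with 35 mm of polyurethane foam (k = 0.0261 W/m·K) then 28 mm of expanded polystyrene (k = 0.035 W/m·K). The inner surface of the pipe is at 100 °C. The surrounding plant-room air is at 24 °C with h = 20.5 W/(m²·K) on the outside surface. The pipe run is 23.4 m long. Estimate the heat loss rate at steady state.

Per-layer cylindrical resistances, series-summed:
R_aluminium pipe wall = ln(69.2/65)/(2π×240×23.4) = 1.774×10^-6 K/W
R_polyurethane foam = ln(104.2/69.2)/(2π×0.0261×23.4) = 0.1067 K/W
R_expanded polystyrene = ln(132.2/104.2)/(2π×0.035×23.4) = 0.04625 K/W
R_outer film = 1/(h_o·2πr_oL) = 1/(20.5×2π×0.1322×23.4) = 0.00251 K/W
R_total = 0.1554 K/W
Q = ΔT/R_total = 76/0.1554

Q ≈ 489 W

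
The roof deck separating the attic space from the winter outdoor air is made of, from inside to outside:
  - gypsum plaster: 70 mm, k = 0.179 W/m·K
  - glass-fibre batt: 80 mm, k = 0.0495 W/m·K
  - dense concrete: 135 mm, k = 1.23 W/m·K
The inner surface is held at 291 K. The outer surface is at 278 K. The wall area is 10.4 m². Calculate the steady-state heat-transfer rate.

Q ≈ 63.9 W

Series thermal resistances:
R_gypsum plaster = L/(kA) = 0.07/(0.179×10.4) = 0.0376 K/W
R_glass-fibre batt = L/(kA) = 0.08/(0.0495×10.4) = 0.1554 K/W
R_dense concrete = L/(kA) = 0.135/(1.23×10.4) = 0.01055 K/W
R_total = 0.2036 K/W
Q = ΔT / R_total = 13 / 0.2036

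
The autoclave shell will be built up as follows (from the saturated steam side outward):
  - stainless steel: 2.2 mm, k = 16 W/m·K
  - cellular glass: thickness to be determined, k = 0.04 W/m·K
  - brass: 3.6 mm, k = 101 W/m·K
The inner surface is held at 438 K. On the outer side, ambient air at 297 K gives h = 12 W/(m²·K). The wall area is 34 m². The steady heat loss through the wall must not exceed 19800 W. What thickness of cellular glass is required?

L ≈ 6.34 mm

Model the wall as resistances in series:
R_stainless steel = L/(kA) = 0.0022/(16×34) = 4.044×10^-6 K/W
R_brass = L/(kA) = 0.0036/(101×34) = 1.048×10^-6 K/W
R_outer film = 1/(h_o·A) = 1/(12×34) = 0.002451 K/W
Sum of the known resistances R_other = 0.002456 K/W
Required total resistance R_tot = ΔT/Q_allow = 141/19800 = 0.007121 K/W
R_cellular glass = R_tot − R_other = 0.004665 K/W
L = R·k·A = 0.004665×0.04×34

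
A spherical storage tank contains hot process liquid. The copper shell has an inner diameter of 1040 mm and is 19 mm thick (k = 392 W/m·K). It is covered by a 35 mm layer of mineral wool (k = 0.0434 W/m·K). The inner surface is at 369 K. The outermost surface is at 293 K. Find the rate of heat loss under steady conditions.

Q ≈ 366 W

Spherical conduction: R = (1/r_in − 1/r_out)/(4πk) per layer; series-sum.
R_copper shell = (1/0.52 − 1/0.539)/(4π×392) = 1.376×10^-5 K/W
R_mineral wool = (1/0.539 − 1/0.574)/(4π×0.0434) = 0.2074 K/W
R_total = 0.2074 K/W
Q = ΔT/R_total = 76/0.2074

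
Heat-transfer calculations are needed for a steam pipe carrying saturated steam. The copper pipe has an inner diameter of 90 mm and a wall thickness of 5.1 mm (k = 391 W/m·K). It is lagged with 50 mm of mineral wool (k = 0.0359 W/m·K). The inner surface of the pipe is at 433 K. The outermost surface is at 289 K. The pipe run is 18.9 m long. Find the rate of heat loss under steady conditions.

Q ≈ 887 W

Radial resistances (cylindrical: R_cond = ln(r_o/r_i)/(2πkL), R_conv = 1/(h·2πrL)):
R_copper pipe wall = ln(50.1/45)/(2π×391×18.9) = 2.312×10^-6 K/W
R_mineral wool = ln(100.1/50.1)/(2π×0.0359×18.9) = 0.1624 K/W
R_total = 0.1624 K/W
Q = ΔT/R_total = 144/0.1624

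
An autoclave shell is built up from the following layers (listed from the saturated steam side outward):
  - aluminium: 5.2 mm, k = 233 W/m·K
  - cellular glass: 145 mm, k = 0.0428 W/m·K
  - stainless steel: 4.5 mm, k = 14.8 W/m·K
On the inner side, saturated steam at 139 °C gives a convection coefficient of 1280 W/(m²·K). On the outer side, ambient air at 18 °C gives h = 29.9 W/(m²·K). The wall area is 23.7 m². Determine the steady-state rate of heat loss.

Q ≈ 838 W

Thermal resistances in series:
R_inner film = 1/(h_i·A) = 1/(1280×23.7) = 3.296×10^-5 K/W
R_aluminium = L/(kA) = 0.0052/(233×23.7) = 9.417×10^-7 K/W
R_cellular glass = L/(kA) = 0.145/(0.0428×23.7) = 0.1429 K/W
R_stainless steel = L/(kA) = 0.0045/(14.8×23.7) = 1.283×10^-5 K/W
R_outer film = 1/(h_o·A) = 1/(29.9×23.7) = 0.001411 K/W
R_total = 0.1444 K/W
Q = ΔT / R_total = 121 / 0.1444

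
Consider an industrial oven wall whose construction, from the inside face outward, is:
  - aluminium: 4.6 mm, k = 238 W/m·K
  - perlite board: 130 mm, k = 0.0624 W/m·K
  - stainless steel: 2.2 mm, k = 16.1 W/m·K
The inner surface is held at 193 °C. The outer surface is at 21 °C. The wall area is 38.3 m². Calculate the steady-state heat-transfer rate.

Q ≈ 3160 W

Treating each layer as a thermal resistance in series:
R_aluminium = L/(kA) = 0.0046/(238×38.3) = 5.046×10^-7 K/W
R_perlite board = L/(kA) = 0.13/(0.0624×38.3) = 0.0544 K/W
R_stainless steel = L/(kA) = 0.0022/(16.1×38.3) = 3.568×10^-6 K/W
R_total = 0.0544 K/W
Q = ΔT / R_total = 172 / 0.0544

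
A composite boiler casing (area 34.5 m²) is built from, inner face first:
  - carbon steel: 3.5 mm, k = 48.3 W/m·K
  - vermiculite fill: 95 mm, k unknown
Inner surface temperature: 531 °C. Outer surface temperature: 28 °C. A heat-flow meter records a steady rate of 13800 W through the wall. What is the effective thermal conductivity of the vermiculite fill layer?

k ≈ 0.0756 W/(m·K)

Series thermal resistances:
R_carbon steel = L/(kA) = 0.0035/(48.3×34.5) = 2.1×10^-6 K/W
Sum of known resistances R_other = 2.1×10^-6 K/W
Total R = ΔT/Q = 503/13800 = 0.03645 K/W
R_vermiculite fill = R_total − R_other = 0.03645 K/W
k = L/(R·A) = 0.095/(0.03645×34.5)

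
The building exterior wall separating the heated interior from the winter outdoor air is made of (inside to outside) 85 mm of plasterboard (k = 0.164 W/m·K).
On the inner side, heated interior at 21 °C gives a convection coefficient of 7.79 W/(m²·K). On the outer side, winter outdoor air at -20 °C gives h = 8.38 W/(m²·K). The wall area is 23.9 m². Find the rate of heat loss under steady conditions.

Q ≈ 1280 W

Model the wall as resistances in series:
R_inner film = 1/(h_i·A) = 1/(7.79×23.9) = 0.005371 K/W
R_plasterboard = L/(kA) = 0.085/(0.164×23.9) = 0.02169 K/W
R_outer film = 1/(h_o·A) = 1/(8.38×23.9) = 0.004993 K/W
R_total = 0.03205 K/W
Q = ΔT / R_total = 41 / 0.03205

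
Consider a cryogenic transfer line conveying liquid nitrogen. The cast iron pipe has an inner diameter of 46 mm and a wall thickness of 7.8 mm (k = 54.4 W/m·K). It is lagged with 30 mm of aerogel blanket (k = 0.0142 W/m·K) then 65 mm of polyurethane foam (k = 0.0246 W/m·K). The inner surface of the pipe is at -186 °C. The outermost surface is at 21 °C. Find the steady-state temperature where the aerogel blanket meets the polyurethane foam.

Radial resistances (cylindrical: R_cond = ln(r_o/r_i)/(2πkL), R_conv = 1/(h·2πrL)):
R_cast iron pipe wall = ln(30.8/23)/(2π×54.4×1) = 8.543×10^-4 K/W
R_aerogel blanket = ln(60.8/30.8)/(2π×0.0142×1) = 7.622 K/W
R_polyurethane foam = ln(125.8/60.8)/(2π×0.0246×1) = 4.704 K/W
R_total = 12.33 K/W
Q = ΔT/R_total = 207/12.33
Q = 16.8 W/m
T_interface = T_inner + Q·ΣR(inner→interface) = -186 + 16.8×7.623

T ≈ -58 °C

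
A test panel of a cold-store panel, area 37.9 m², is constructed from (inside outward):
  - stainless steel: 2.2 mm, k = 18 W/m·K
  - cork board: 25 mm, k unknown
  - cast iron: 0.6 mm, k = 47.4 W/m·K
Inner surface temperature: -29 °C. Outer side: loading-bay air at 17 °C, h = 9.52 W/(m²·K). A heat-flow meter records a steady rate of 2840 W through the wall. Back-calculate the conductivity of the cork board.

Using the resistance-network approach (series):
R_stainless steel = L/(kA) = 0.0022/(18×37.9) = 3.225×10^-6 K/W
R_cast iron = L/(kA) = 0.0006/(47.4×37.9) = 3.34×10^-7 K/W
R_outer film = 1/(h_o·A) = 1/(9.52×37.9) = 0.002772 K/W
Sum of known resistances R_other = 0.002775 K/W
Total R = ΔT/Q = 46/2840 = 0.0162 K/W
R_cork board = R_total − R_other = 0.01342 K/W
k = L/(R·A) = 0.025/(0.01342×37.9)

k ≈ 0.0491 W/(m·K)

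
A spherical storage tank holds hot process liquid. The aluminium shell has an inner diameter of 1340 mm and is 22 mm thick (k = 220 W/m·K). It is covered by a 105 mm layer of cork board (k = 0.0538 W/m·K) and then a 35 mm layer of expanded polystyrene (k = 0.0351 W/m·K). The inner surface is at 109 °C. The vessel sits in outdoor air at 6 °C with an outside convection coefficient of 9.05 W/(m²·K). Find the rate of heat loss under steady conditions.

For a spherical shell R = (1/r₁ − 1/r₂)/(4πk); film R = 1/(h·4πr²). In series:
R_aluminium shell = (1/0.67 − 1/0.692)/(4π×220) = 1.716×10^-5 K/W
R_cork board = (1/0.692 − 1/0.797)/(4π×0.0538) = 0.2816 K/W
R_expanded polystyrene = (1/0.797 − 1/0.832)/(4π×0.0351) = 0.1197 K/W
R_outer film = 1/(h·4πr_o²) = 1/(9.05×4π×0.832²) = 0.0127 K/W
R_total = 0.414 K/W
Q = ΔT/R_total = 103/0.414

Q ≈ 249 W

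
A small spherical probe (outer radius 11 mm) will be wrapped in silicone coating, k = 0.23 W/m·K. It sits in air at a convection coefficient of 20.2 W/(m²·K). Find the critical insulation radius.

For a sphere r_cr = 2k/h = 2×0.23/20.2
r_cr = 22.8 mm; since the bare radius (11 mm) is below r_cr, adding a thin layer of insulation will *increase* heat loss.

r_cr ≈ 22.8 mm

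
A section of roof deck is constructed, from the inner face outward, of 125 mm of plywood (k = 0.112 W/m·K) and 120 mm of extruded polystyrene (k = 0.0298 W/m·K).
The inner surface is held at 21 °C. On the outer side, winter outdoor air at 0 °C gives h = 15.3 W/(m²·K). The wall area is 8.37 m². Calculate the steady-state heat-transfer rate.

Model the wall as resistances in series:
R_plywood = L/(kA) = 0.125/(0.112×8.37) = 0.1333 K/W
R_extruded polystyrene = L/(kA) = 0.12/(0.0298×8.37) = 0.4811 K/W
R_outer film = 1/(h_o·A) = 1/(15.3×8.37) = 0.007809 K/W
R_total = 0.6223 K/W
Q = ΔT / R_total = 21 / 0.6223

Q ≈ 33.7 W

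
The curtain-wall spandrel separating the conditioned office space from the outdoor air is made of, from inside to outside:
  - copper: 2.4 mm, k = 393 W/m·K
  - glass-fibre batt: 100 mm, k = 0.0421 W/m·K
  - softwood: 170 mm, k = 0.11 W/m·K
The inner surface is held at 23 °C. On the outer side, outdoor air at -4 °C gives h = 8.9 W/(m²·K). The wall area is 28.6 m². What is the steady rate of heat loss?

Model the wall as resistances in series:
R_copper = L/(kA) = 0.0024/(393×28.6) = 2.135×10^-7 K/W
R_glass-fibre batt = L/(kA) = 0.1/(0.0421×28.6) = 0.08305 K/W
R_softwood = L/(kA) = 0.17/(0.11×28.6) = 0.05404 K/W
R_outer film = 1/(h_o·A) = 1/(8.9×28.6) = 0.003929 K/W
R_total = 0.141 K/W
Q = ΔT / R_total = 27 / 0.141

Q ≈ 191 W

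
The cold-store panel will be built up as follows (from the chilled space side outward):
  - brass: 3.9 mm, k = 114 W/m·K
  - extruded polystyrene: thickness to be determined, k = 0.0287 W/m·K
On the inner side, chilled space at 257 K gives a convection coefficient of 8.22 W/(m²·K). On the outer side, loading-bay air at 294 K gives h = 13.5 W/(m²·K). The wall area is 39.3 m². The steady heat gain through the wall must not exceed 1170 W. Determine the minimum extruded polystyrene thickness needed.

Model the wall as resistances in series:
R_inner film = 1/(h_i·A) = 1/(8.22×39.3) = 0.003096 K/W
R_brass = L/(kA) = 0.0039/(114×39.3) = 8.705×10^-7 K/W
R_outer film = 1/(h_o·A) = 1/(13.5×39.3) = 0.001885 K/W
Sum of the known resistances R_other = 0.004981 K/W
Required total resistance R_tot = ΔT/Q_allow = 37/1170 = 0.03162 K/W
R_extruded polystyrene = R_tot − R_other = 0.02664 K/W
L = R·k·A = 0.02664×0.0287×39.3

L ≈ 30.1 mm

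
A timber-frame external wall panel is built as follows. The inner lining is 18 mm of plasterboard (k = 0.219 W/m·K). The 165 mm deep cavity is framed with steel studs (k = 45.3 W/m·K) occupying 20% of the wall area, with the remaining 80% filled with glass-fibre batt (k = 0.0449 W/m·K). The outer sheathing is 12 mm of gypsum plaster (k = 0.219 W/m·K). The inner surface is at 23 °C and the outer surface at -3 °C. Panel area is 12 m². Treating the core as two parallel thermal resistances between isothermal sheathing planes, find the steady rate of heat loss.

Q ≈ 2010 W

Sheathing layers in series; stud and cavity paths in parallel between them.
R_inner = 0.018/(0.219×12) = 0.006849 K/W
R_stud  = 0.165/(45.3×0.2×12) = 0.001518 K/W
R_cav   = 0.165/(0.0449×0.8×12) = 0.3828 K/W
1/R_core = 1/R_stud + 1/R_cav → R_core = 0.001512 K/W
R_outer = 0.012/(0.219×12) = 0.004566 K/W
R_total = 0.01293 K/W
Q = ΔT/R_total = 26/0.01293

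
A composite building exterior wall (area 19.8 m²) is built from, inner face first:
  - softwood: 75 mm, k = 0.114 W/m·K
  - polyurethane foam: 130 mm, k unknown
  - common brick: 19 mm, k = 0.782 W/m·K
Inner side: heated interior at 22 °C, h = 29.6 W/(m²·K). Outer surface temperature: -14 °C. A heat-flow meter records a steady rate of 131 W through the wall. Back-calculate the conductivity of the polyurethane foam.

k ≈ 0.0275 W/(m·K)

Series thermal resistances:
R_inner film = 1/(h_i·A) = 1/(29.6×19.8) = 0.001706 K/W
R_softwood = L/(kA) = 0.075/(0.114×19.8) = 0.03323 K/W
R_common brick = L/(kA) = 0.019/(0.782×19.8) = 0.001227 K/W
Sum of known resistances R_other = 0.03616 K/W
Total R = ΔT/Q = 36/131 = 0.2748 K/W
R_polyurethane foam = R_total − R_other = 0.2386 K/W
k = L/(R·A) = 0.13/(0.2386×19.8)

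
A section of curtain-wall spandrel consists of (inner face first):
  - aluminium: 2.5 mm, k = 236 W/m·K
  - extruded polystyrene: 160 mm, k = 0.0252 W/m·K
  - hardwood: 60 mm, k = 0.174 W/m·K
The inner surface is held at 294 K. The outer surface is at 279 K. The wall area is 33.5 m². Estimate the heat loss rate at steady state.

Q ≈ 75.1 W

Series thermal resistances:
R_aluminium = L/(kA) = 0.0025/(236×33.5) = 3.162×10^-7 K/W
R_extruded polystyrene = L/(kA) = 0.16/(0.0252×33.5) = 0.1895 K/W
R_hardwood = L/(kA) = 0.06/(0.174×33.5) = 0.01029 K/W
R_total = 0.1998 K/W
Q = ΔT / R_total = 15 / 0.1998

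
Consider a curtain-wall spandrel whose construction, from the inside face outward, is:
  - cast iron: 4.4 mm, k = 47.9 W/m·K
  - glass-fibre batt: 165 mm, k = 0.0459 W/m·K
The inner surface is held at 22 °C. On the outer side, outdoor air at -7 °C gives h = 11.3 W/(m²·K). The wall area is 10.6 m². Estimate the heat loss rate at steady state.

Q ≈ 83.5 W

Using the resistance-network approach (series):
R_cast iron = L/(kA) = 0.0044/(47.9×10.6) = 8.666×10^-6 K/W
R_glass-fibre batt = L/(kA) = 0.165/(0.0459×10.6) = 0.3391 K/W
R_outer film = 1/(h_o·A) = 1/(11.3×10.6) = 0.008349 K/W
R_total = 0.3475 K/W
Q = ΔT / R_total = 29 / 0.3475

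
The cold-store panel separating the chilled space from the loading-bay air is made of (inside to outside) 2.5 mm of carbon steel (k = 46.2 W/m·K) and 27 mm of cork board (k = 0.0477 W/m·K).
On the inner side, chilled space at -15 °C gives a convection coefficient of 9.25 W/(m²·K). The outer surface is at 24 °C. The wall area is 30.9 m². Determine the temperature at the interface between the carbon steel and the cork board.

Model the wall as resistances in series:
R_inner film = 1/(h_i·A) = 1/(9.25×30.9) = 0.003499 K/W
R_carbon steel = L/(kA) = 0.0025/(46.2×30.9) = 1.751×10^-6 K/W
R_cork board = L/(kA) = 0.027/(0.0477×30.9) = 0.01832 K/W
R_total = 0.02182 K/W;  Q = ΔT/R_total = 39/0.02182 = 1787 W
T_interface = T_inner + Q·ΣR(inner→interface) = -15 + 1790×0.0035

T ≈ -8.74 °C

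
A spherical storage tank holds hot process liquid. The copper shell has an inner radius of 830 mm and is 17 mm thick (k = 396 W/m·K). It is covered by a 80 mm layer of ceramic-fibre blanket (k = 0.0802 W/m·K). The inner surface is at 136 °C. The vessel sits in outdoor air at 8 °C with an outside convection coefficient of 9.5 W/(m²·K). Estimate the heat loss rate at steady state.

Spherical conduction: R = (1/r_in − 1/r_out)/(4πk) per layer; series-sum.
R_copper shell = (1/0.83 − 1/0.847)/(4π×396) = 4.859×10^-6 K/W
R_ceramic-fibre blanket = (1/0.847 − 1/0.927)/(4π×0.0802) = 0.1011 K/W
R_outer film = 1/(h·4πr_o²) = 1/(9.5×4π×0.927²) = 0.009748 K/W
R_total = 0.1109 K/W
Q = ΔT/R_total = 128/0.1109

Q ≈ 1150 W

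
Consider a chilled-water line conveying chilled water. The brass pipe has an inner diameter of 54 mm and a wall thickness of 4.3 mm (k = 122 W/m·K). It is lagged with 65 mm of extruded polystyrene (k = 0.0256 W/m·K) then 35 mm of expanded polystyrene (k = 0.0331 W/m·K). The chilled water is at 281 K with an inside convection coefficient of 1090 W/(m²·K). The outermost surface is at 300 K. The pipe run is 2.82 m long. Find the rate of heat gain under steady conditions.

Q ≈ 6.32 W

For a radial system each layer contributes R = ln(r_out/r_in)/(2πkL); films add R = 1/(hA).
R_inner film = 1/(h_i·2πr₁L) = 1/(1090×2π×0.027×2.82) = 0.001918 K/W
R_brass pipe wall = ln(31.3/27)/(2π×122×2.82) = 6.836×10^-5 K/W
R_extruded polystyrene = ln(96.3/31.3)/(2π×0.0256×2.82) = 2.478 K/W
R_expanded polystyrene = ln(131.3/96.3)/(2π×0.0331×2.82) = 0.5286 K/W
R_total = 3.008 K/W
Q = ΔT/R_total = 19/3.008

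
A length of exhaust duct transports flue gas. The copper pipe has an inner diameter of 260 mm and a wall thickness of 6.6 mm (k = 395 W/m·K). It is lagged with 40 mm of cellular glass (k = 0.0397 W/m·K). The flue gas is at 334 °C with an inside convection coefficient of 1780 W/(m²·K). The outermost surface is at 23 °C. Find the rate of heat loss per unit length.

q′ ≈ 302 W/m

For a radial system each layer contributes R = ln(r_out/r_in)/(2πkL); films add R = 1/(hA).
R_inner film = 1/(h_i·2πr₁L) = 1/(1780×2π×0.13×1) = 6.878×10^-4 K/W
R_copper pipe wall = ln(136.6/130)/(2π×395×1) = 1.995×10^-5 K/W
R_cellular glass = ln(176.6/136.6)/(2π×0.0397×1) = 1.03 K/W
R_total = 1.03 K/W
Q = ΔT/R_total = 311/1.03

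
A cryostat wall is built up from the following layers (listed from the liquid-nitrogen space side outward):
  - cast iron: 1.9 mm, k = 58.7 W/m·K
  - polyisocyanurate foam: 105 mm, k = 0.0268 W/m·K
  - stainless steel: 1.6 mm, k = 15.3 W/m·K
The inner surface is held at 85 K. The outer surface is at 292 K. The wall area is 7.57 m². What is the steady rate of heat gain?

Q ≈ 400 W

Series thermal resistances:
R_cast iron = L/(kA) = 0.0019/(58.7×7.57) = 4.276×10^-6 K/W
R_polyisocyanurate foam = L/(kA) = 0.105/(0.0268×7.57) = 0.5176 K/W
R_stainless steel = L/(kA) = 0.0016/(15.3×7.57) = 1.381×10^-5 K/W
R_total = 0.5176 K/W
Q = ΔT / R_total = 207 / 0.5176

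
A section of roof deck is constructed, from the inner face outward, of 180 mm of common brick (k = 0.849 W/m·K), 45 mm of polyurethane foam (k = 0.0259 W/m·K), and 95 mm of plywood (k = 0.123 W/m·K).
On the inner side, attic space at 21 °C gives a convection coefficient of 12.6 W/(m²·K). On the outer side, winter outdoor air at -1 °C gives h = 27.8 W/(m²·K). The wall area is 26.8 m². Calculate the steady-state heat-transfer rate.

Q ≈ 208 W

Treating each layer as a thermal resistance in series:
R_inner film = 1/(h_i·A) = 1/(12.6×26.8) = 0.002961 K/W
R_common brick = L/(kA) = 0.18/(0.849×26.8) = 0.007911 K/W
R_polyurethane foam = L/(kA) = 0.045/(0.0259×26.8) = 0.06483 K/W
R_plywood = L/(kA) = 0.095/(0.123×26.8) = 0.02882 K/W
R_outer film = 1/(h_o·A) = 1/(27.8×26.8) = 0.001342 K/W
R_total = 0.1059 K/W
Q = ΔT / R_total = 22 / 0.1059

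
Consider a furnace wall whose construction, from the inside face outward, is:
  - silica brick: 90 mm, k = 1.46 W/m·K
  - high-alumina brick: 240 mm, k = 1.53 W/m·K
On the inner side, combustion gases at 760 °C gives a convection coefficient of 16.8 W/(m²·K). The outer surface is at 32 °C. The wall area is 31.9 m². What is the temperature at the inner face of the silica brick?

T ≈ 604 °C

Treating each layer as a thermal resistance in series:
R_inner film = 1/(h_i·A) = 1/(16.8×31.9) = 0.001866 K/W
R_silica brick = L/(kA) = 0.09/(1.46×31.9) = 0.001932 K/W
R_high-alumina brick = L/(kA) = 0.24/(1.53×31.9) = 0.004917 K/W
R_total = 0.008716 K/W;  Q = ΔT/R_total = 728/0.008716 = 83530 W
T_interface = T_inner − Q·ΣR(inner→interface) = 760 − 83500×0.001866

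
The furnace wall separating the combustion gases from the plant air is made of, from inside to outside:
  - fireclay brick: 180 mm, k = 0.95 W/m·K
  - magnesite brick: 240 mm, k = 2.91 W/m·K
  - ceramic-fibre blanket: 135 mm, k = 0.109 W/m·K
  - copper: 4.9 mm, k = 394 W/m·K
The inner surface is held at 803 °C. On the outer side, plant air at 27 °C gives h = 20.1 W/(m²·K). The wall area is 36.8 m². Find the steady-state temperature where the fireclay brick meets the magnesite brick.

T ≈ 709 °C

Treating each layer as a thermal resistance in series:
R_fireclay brick = L/(kA) = 0.18/(0.95×36.8) = 0.005149 K/W
R_magnesite brick = L/(kA) = 0.24/(2.91×36.8) = 0.002241 K/W
R_ceramic-fibre blanket = L/(kA) = 0.135/(0.109×36.8) = 0.03366 K/W
R_copper = L/(kA) = 0.0049/(394×36.8) = 3.379×10^-7 K/W
R_outer film = 1/(h_o·A) = 1/(20.1×36.8) = 0.001352 K/W
R_total = 0.0424 K/W;  Q = ΔT/R_total = 776/0.0424 = 18300 W
T_interface = T_inner − Q·ΣR(inner→interface) = 803 − 18300×0.005149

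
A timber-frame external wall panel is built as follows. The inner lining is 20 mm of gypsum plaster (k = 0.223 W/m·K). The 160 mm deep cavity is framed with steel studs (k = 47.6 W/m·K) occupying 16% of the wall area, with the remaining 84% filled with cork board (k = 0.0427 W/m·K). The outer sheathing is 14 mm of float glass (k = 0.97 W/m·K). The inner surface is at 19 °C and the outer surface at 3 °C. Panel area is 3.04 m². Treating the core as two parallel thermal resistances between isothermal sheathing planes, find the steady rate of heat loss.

Q ≈ 389 W

Sheathing layers in series; stud and cavity paths in parallel between them.
R_inner = 0.02/(0.223×3.04) = 0.0295 K/W
R_stud  = 0.16/(47.6×0.16×3.04) = 0.006911 K/W
R_cav   = 0.16/(0.0427×0.84×3.04) = 1.467 K/W
1/R_core = 1/R_stud + 1/R_cav → R_core = 0.006878 K/W
R_outer = 0.014/(0.97×3.04) = 0.004748 K/W
R_total = 0.04113 K/W
Q = ΔT/R_total = 16/0.04113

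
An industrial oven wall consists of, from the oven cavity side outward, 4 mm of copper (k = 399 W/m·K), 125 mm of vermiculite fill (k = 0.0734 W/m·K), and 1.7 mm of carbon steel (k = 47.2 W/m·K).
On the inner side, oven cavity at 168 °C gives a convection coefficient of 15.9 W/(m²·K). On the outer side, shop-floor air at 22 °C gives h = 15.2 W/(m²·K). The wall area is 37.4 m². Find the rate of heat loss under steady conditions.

Treating each layer as a thermal resistance in series:
R_inner film = 1/(h_i·A) = 1/(15.9×37.4) = 0.001682 K/W
R_copper = L/(kA) = 0.004/(399×37.4) = 2.68×10^-7 K/W
R_vermiculite fill = L/(kA) = 0.125/(0.0734×37.4) = 0.04553 K/W
R_carbon steel = L/(kA) = 0.0017/(47.2×37.4) = 9.63×10^-7 K/W
R_outer film = 1/(h_o·A) = 1/(15.2×37.4) = 0.001759 K/W
R_total = 0.04898 K/W
Q = ΔT / R_total = 146 / 0.04898

Q ≈ 2980 W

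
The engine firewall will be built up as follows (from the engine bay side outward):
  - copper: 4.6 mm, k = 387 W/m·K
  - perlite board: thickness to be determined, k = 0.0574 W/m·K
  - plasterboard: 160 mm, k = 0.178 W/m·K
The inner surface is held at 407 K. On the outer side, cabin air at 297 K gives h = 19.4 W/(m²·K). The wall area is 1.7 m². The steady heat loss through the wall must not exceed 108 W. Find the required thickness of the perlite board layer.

L ≈ 44.8 mm

Model the wall as resistances in series:
R_copper = L/(kA) = 0.0046/(387×1.7) = 6.992×10^-6 K/W
R_plasterboard = L/(kA) = 0.16/(0.178×1.7) = 0.5288 K/W
R_outer film = 1/(h_o·A) = 1/(19.4×1.7) = 0.03032 K/W
Sum of the known resistances R_other = 0.5591 K/W
Required total resistance R_tot = ΔT/Q_allow = 110/108 = 1.019 K/W
R_perlite board = R_tot − R_other = 0.4594 K/W
L = R·k·A = 0.4594×0.0574×1.7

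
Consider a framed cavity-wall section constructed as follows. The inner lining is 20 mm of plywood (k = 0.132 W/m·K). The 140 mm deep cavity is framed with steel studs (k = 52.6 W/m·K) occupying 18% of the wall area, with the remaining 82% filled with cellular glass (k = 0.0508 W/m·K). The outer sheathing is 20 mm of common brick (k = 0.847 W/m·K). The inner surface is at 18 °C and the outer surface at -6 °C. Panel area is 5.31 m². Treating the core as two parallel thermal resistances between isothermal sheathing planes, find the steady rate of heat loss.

Sheathing layers in series; stud and cavity paths in parallel between them.
R_inner = 0.02/(0.132×5.31) = 0.02853 K/W
R_stud  = 0.14/(52.6×0.18×5.31) = 0.002785 K/W
R_cav   = 0.14/(0.0508×0.82×5.31) = 0.6329 K/W
1/R_core = 1/R_stud + 1/R_cav → R_core = 0.002772 K/W
R_outer = 0.02/(0.847×5.31) = 0.004447 K/W
R_total = 0.03575 K/W
Q = ΔT/R_total = 24/0.03575

Q ≈ 671 W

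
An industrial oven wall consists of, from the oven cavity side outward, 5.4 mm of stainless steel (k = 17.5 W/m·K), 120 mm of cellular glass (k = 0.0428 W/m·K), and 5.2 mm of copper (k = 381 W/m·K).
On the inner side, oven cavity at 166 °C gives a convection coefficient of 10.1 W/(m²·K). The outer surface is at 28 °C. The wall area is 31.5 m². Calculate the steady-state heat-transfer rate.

Q ≈ 1500 W

Model the wall as resistances in series:
R_inner film = 1/(h_i·A) = 1/(10.1×31.5) = 0.003143 K/W
R_stainless steel = L/(kA) = 0.0054/(17.5×31.5) = 9.796×10^-6 K/W
R_cellular glass = L/(kA) = 0.12/(0.0428×31.5) = 0.08901 K/W
R_copper = L/(kA) = 0.0052/(381×31.5) = 4.333×10^-7 K/W
R_total = 0.09216 K/W
Q = ΔT / R_total = 138 / 0.09216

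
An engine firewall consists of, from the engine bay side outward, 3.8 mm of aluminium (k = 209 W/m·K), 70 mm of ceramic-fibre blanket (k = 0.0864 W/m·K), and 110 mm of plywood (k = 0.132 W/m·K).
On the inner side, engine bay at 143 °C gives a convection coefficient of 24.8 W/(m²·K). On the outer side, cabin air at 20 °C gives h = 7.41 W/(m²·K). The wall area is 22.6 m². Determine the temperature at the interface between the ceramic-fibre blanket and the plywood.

T ≈ 85.5 °C

Thermal resistances in series:
R_inner film = 1/(h_i·A) = 1/(24.8×22.6) = 0.001784 K/W
R_aluminium = L/(kA) = 0.0038/(209×22.6) = 8.045×10^-7 K/W
R_ceramic-fibre blanket = L/(kA) = 0.07/(0.0864×22.6) = 0.03585 K/W
R_plywood = L/(kA) = 0.11/(0.132×22.6) = 0.03687 K/W
R_outer film = 1/(h_o·A) = 1/(7.41×22.6) = 0.005971 K/W
R_total = 0.08048 K/W;  Q = ΔT/R_total = 123/0.08048 = 1528 W
T_interface = T_inner − Q·ΣR(inner→interface) = 143 − 1530×0.03763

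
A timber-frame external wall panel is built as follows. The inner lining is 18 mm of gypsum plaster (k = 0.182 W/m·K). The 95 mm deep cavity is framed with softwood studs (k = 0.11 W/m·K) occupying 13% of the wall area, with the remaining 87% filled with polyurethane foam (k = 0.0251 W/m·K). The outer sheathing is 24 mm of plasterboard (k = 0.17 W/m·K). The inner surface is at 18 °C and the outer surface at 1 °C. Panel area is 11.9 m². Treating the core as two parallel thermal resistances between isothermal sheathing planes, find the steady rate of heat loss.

Q ≈ 70.5 W

Sheathing layers in series; stud and cavity paths in parallel between them.
R_inner = 0.018/(0.182×11.9) = 0.008311 K/W
R_stud  = 0.095/(0.11×0.13×11.9) = 0.5583 K/W
R_cav   = 0.095/(0.0251×0.87×11.9) = 0.3656 K/W
1/R_core = 1/R_stud + 1/R_cav → R_core = 0.2209 K/W
R_outer = 0.024/(0.17×11.9) = 0.01186 K/W
R_total = 0.2411 K/W
Q = ΔT/R_total = 17/0.2411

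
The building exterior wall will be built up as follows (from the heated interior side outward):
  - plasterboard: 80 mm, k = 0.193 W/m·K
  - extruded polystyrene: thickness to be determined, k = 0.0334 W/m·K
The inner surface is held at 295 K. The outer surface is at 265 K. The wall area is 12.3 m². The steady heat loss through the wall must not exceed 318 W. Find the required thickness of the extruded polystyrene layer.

Using the resistance-network approach (series):
R_plasterboard = L/(kA) = 0.08/(0.193×12.3) = 0.0337 K/W
Sum of the known resistances R_other = 0.0337 K/W
Required total resistance R_tot = ΔT/Q_allow = 30/318 = 0.09434 K/W
R_extruded polystyrene = R_tot − R_other = 0.06064 K/W
L = R·k·A = 0.06064×0.0334×12.3

L ≈ 24.9 mm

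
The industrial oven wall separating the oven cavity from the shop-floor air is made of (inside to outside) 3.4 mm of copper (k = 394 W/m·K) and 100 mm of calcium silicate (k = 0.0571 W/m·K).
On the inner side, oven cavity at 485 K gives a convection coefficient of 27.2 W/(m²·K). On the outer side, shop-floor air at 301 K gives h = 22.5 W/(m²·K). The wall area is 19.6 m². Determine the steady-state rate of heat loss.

Using the resistance-network approach (series):
R_inner film = 1/(h_i·A) = 1/(27.2×19.6) = 0.001876 K/W
R_copper = L/(kA) = 0.0034/(394×19.6) = 4.403×10^-7 K/W
R_calcium silicate = L/(kA) = 0.1/(0.0571×19.6) = 0.08935 K/W
R_outer film = 1/(h_o·A) = 1/(22.5×19.6) = 0.002268 K/W
R_total = 0.0935 K/W
Q = ΔT / R_total = 184 / 0.0935

Q ≈ 1970 W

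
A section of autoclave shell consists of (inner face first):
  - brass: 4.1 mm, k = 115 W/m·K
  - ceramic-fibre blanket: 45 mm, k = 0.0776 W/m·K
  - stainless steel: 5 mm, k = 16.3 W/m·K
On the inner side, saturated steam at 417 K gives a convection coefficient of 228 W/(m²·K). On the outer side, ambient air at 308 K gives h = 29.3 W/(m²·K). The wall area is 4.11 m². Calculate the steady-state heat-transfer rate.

Q ≈ 724 W

Treating each layer as a thermal resistance in series:
R_inner film = 1/(h_i·A) = 1/(228×4.11) = 0.001067 K/W
R_brass = L/(kA) = 0.0041/(115×4.11) = 8.674×10^-6 K/W
R_ceramic-fibre blanket = L/(kA) = 0.045/(0.0776×4.11) = 0.1411 K/W
R_stainless steel = L/(kA) = 0.005/(16.3×4.11) = 7.463×10^-5 K/W
R_outer film = 1/(h_o·A) = 1/(29.3×4.11) = 0.008304 K/W
R_total = 0.1505 K/W
Q = ΔT / R_total = 109 / 0.1505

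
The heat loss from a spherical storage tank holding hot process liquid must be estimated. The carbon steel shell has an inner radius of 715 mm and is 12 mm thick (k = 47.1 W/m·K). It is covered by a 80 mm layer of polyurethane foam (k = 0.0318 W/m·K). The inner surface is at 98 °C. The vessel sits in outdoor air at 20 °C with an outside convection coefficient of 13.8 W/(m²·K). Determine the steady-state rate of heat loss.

Q ≈ 223 W

Spherical conduction: R = (1/r_in − 1/r_out)/(4πk) per layer; series-sum.
R_carbon steel shell = (1/0.715 − 1/0.727)/(4π×47.1) = 3.9×10^-5 K/W
R_polyurethane foam = (1/0.727 − 1/0.807)/(4π×0.0318) = 0.3412 K/W
R_outer film = 1/(h·4πr_o²) = 1/(13.8×4π×0.807²) = 0.008854 K/W
R_total = 0.3501 K/W
Q = ΔT/R_total = 78/0.3501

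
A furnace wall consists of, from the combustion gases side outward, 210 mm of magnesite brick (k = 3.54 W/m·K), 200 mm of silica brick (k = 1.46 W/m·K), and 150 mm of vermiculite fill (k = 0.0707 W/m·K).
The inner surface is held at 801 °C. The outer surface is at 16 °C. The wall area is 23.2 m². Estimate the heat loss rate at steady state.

Q ≈ 7860 W

Treating each layer as a thermal resistance in series:
R_magnesite brick = L/(kA) = 0.21/(3.54×23.2) = 0.002557 K/W
R_silica brick = L/(kA) = 0.2/(1.46×23.2) = 0.005905 K/W
R_vermiculite fill = L/(kA) = 0.15/(0.0707×23.2) = 0.09145 K/W
R_total = 0.09991 K/W
Q = ΔT / R_total = 785 / 0.09991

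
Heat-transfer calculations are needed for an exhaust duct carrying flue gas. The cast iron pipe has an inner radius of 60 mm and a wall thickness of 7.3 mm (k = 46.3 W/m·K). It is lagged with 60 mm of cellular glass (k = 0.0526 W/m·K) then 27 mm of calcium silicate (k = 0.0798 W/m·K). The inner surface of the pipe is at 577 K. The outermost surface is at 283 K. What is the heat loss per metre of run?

Treating each annulus and film as a series resistance:
R_cast iron pipe wall = ln(67.3/60)/(2π×46.3×1) = 3.947×10^-4 K/W
R_cellular glass = ln(127.3/67.3)/(2π×0.0526×1) = 1.929 K/W
R_calcium silicate = ln(154.3/127.3)/(2π×0.0798×1) = 0.3836 K/W
R_total = 2.313 K/W
Q = ΔT/R_total = 294/2.313

q′ ≈ 127 W/m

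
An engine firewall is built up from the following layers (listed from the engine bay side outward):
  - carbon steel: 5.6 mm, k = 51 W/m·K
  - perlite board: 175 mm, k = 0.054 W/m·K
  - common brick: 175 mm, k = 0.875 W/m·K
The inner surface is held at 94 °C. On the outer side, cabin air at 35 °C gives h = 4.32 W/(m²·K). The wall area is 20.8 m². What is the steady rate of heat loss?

Q ≈ 334 W

Using the resistance-network approach (series):
R_carbon steel = L/(kA) = 0.0056/(51×20.8) = 5.279×10^-6 K/W
R_perlite board = L/(kA) = 0.175/(0.054×20.8) = 0.1558 K/W
R_common brick = L/(kA) = 0.175/(0.875×20.8) = 0.009615 K/W
R_outer film = 1/(h_o·A) = 1/(4.32×20.8) = 0.01113 K/W
R_total = 0.1766 K/W
Q = ΔT / R_total = 59 / 0.1766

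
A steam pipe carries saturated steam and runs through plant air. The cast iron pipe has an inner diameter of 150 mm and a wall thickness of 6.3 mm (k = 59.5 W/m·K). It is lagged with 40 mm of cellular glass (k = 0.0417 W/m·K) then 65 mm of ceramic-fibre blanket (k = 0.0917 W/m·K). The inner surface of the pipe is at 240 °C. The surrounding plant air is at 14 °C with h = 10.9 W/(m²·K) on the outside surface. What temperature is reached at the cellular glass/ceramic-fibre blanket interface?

T ≈ 93.1 °C

Per-layer cylindrical resistances, series-summed:
R_cast iron pipe wall = ln(81.3/75)/(2π×59.5×1) = 2.157×10^-4 K/W
R_cellular glass = ln(121.3/81.3)/(2π×0.0417×1) = 1.527 K/W
R_ceramic-fibre blanket = ln(186.3/121.3)/(2π×0.0917×1) = 0.7447 K/W
R_outer film = 1/(h_o·2πr_oL) = 1/(10.9×2π×0.1863×1) = 0.07838 K/W
R_total = 2.35 K/W
Q = ΔT/R_total = 226/2.35
Q = 96.2 W/m
T_interface = T_inner − Q·ΣR(inner→interface) = 240 − 96.2×1.527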